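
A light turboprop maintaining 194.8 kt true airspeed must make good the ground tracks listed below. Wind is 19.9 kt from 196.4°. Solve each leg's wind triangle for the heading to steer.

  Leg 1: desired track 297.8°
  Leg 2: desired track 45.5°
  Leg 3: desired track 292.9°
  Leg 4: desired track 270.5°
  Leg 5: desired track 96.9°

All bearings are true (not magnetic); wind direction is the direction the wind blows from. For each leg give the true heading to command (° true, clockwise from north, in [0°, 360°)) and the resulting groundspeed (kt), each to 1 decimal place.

Leg 1: desired track 297.8°; wind correction -5.7° → command heading 292.1°, groundspeed 197.8 kt
Leg 2: desired track 45.5°; wind correction +2.8° → command heading 48.3°, groundspeed 211.9 kt
Leg 3: desired track 292.9°; wind correction -5.8° → command heading 287.1°, groundspeed 196.0 kt
Leg 4: desired track 270.5°; wind correction -5.6° → command heading 264.9°, groundspeed 188.4 kt
Leg 5: desired track 96.9°; wind correction +5.8° → command heading 102.7°, groundspeed 197.1 kt

Leg 1: heading=292.1°, groundspeed=197.8 kt
Leg 2: heading=48.3°, groundspeed=211.9 kt
Leg 3: heading=287.1°, groundspeed=196.0 kt
Leg 4: heading=264.9°, groundspeed=188.4 kt
Leg 5: heading=102.7°, groundspeed=197.1 kt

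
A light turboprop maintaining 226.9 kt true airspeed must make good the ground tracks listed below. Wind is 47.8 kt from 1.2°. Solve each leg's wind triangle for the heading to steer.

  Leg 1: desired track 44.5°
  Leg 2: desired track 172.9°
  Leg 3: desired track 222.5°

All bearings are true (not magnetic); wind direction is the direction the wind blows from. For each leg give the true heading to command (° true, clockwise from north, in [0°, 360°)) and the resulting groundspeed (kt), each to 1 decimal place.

Leg 1: desired track 44.5°; wind correction -8.3° → command heading 36.2°, groundspeed 189.7 kt
Leg 2: desired track 172.9°; wind correction -1.7° → command heading 171.2°, groundspeed 274.1 kt
Leg 3: desired track 222.5°; wind correction +8.0° → command heading 230.5°, groundspeed 260.6 kt

Leg 1: heading=36.2°, groundspeed=189.7 kt
Leg 2: heading=171.2°, groundspeed=274.1 kt
Leg 3: heading=230.5°, groundspeed=260.6 kt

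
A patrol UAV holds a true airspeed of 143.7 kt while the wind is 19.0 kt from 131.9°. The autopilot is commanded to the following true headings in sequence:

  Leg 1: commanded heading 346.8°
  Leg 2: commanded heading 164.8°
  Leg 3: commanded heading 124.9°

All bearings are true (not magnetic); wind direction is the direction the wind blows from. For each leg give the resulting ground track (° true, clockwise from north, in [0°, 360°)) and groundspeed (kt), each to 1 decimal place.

Leg 1: heading 346.8°; drift -3.9° → track 342.9°, groundspeed 159.7 kt
Leg 2: heading 164.8°; drift +4.6° → track 169.4°, groundspeed 128.2 kt
Leg 3: heading 124.9°; drift -1.1° → track 123.8°, groundspeed 124.9 kt

Leg 1: track=342.9°, groundspeed=159.7 kt
Leg 2: track=169.4°, groundspeed=128.2 kt
Leg 3: track=123.8°, groundspeed=124.9 kt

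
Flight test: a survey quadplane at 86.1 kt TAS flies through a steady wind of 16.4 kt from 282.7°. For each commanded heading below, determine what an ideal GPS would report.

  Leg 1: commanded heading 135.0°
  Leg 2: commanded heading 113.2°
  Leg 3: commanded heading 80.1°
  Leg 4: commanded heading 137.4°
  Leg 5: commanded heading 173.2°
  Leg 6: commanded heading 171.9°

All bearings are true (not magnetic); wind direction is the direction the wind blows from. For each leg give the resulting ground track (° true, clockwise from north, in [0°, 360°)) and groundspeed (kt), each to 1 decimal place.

Leg 1: heading 135.0°; drift -5.0° → track 130.0°, groundspeed 100.3 kt
Leg 2: heading 113.2°; drift -1.7° → track 111.5°, groundspeed 102.3 kt
Leg 3: heading 80.1°; drift +3.6° → track 83.7°, groundspeed 101.4 kt
Leg 4: heading 137.4°; drift -5.4° → track 132.0°, groundspeed 100.0 kt
Leg 5: heading 173.2°; drift -9.6° → track 163.6°, groundspeed 92.9 kt
Leg 6: heading 171.9°; drift -9.5° → track 162.4°, groundspeed 93.2 kt

Leg 1: track=130.0°, groundspeed=100.3 kt
Leg 2: track=111.5°, groundspeed=102.3 kt
Leg 3: track=83.7°, groundspeed=101.4 kt
Leg 4: track=132.0°, groundspeed=100.0 kt
Leg 5: track=163.6°, groundspeed=92.9 kt
Leg 6: track=162.4°, groundspeed=93.2 kt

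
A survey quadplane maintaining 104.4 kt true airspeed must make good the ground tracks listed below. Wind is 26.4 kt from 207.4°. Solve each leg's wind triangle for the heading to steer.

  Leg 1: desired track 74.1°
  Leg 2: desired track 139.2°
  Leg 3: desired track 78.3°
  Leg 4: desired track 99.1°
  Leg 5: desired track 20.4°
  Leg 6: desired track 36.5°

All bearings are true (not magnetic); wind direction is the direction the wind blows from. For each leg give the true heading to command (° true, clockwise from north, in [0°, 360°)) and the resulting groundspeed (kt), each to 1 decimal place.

Leg 1: heading=84.7°, groundspeed=120.7 kt
Leg 2: heading=152.8°, groundspeed=91.7 kt
Leg 3: heading=89.6°, groundspeed=119.0 kt
Leg 4: heading=113.0°, groundspeed=109.6 kt
Leg 5: heading=18.6°, groundspeed=130.6 kt
Leg 6: heading=38.8°, groundspeed=130.4 kt

Leg 1: desired track 74.1°; wind correction +10.6° → command heading 84.7°, groundspeed 120.7 kt
Leg 2: desired track 139.2°; wind correction +13.6° → command heading 152.8°, groundspeed 91.7 kt
Leg 3: desired track 78.3°; wind correction +11.3° → command heading 89.6°, groundspeed 119.0 kt
Leg 4: desired track 99.1°; wind correction +13.9° → command heading 113.0°, groundspeed 109.6 kt
Leg 5: desired track 20.4°; wind correction -1.8° → command heading 18.6°, groundspeed 130.6 kt
Leg 6: desired track 36.5°; wind correction +2.3° → command heading 38.8°, groundspeed 130.4 kt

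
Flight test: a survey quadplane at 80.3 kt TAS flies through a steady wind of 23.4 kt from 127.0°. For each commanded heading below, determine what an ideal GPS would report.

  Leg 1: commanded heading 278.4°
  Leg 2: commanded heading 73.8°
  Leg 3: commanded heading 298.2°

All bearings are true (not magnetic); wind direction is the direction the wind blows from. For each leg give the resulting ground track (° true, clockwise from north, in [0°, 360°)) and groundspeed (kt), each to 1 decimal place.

Leg 1: heading 278.4°; drift +6.3° → track 284.7°, groundspeed 101.5 kt
Leg 2: heading 73.8°; drift -15.8° → track 58.0°, groundspeed 68.9 kt
Leg 3: heading 298.2°; drift +2.0° → track 300.2°, groundspeed 103.5 kt

Leg 1: track=284.7°, groundspeed=101.5 kt
Leg 2: track=58.0°, groundspeed=68.9 kt
Leg 3: track=300.2°, groundspeed=103.5 kt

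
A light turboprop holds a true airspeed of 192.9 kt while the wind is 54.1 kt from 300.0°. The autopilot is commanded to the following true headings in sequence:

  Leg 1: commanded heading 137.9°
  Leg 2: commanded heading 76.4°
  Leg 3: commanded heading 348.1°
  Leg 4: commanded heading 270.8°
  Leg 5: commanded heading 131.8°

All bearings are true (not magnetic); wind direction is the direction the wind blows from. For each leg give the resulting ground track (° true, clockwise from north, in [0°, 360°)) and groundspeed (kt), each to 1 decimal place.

Leg 1: heading 137.9°; drift -3.9° → track 134.0°, groundspeed 244.9 kt
Leg 2: heading 76.4°; drift +9.1° → track 85.5°, groundspeed 235.1 kt
Leg 3: heading 348.1°; drift +14.4° → track 2.5°, groundspeed 161.9 kt
Leg 4: heading 270.8°; drift -10.3° → track 260.5°, groundspeed 148.0 kt
Leg 5: heading 131.8°; drift -2.6° → track 129.2°, groundspeed 246.1 kt

Leg 1: track=134.0°, groundspeed=244.9 kt
Leg 2: track=85.5°, groundspeed=235.1 kt
Leg 3: track=2.5°, groundspeed=161.9 kt
Leg 4: track=260.5°, groundspeed=148.0 kt
Leg 5: track=129.2°, groundspeed=246.1 kt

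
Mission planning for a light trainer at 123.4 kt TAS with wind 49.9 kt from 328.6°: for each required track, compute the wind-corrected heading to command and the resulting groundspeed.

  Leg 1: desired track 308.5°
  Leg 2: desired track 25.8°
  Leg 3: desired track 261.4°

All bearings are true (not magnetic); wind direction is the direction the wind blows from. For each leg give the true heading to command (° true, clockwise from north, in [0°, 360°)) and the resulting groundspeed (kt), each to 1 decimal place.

Leg 1: desired track 308.5°; wind correction +8.0° → command heading 316.5°, groundspeed 75.3 kt
Leg 2: desired track 25.8°; wind correction -19.9° → command heading 5.9°, groundspeed 89.0 kt
Leg 3: desired track 261.4°; wind correction +21.9° → command heading 283.3°, groundspeed 95.2 kt

Leg 1: heading=316.5°, groundspeed=75.3 kt
Leg 2: heading=5.9°, groundspeed=89.0 kt
Leg 3: heading=283.3°, groundspeed=95.2 kt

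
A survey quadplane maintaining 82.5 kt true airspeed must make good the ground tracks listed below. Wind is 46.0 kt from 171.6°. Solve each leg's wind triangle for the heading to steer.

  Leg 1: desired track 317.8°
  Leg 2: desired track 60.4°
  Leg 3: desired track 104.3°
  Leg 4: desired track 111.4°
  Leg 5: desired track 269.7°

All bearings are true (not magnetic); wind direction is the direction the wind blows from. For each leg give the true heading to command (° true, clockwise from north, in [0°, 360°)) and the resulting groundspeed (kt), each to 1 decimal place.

Leg 1: heading=299.7°, groundspeed=116.7 kt
Leg 2: heading=91.7°, groundspeed=87.1 kt
Leg 3: heading=135.3°, groundspeed=53.0 kt
Leg 4: heading=140.3°, groundspeed=49.3 kt
Leg 5: heading=236.2°, groundspeed=75.3 kt

Leg 1: desired track 317.8°; wind correction -18.1° → command heading 299.7°, groundspeed 116.7 kt
Leg 2: desired track 60.4°; wind correction +31.3° → command heading 91.7°, groundspeed 87.1 kt
Leg 3: desired track 104.3°; wind correction +31.0° → command heading 135.3°, groundspeed 53.0 kt
Leg 4: desired track 111.4°; wind correction +28.9° → command heading 140.3°, groundspeed 49.3 kt
Leg 5: desired track 269.7°; wind correction -33.5° → command heading 236.2°, groundspeed 75.3 kt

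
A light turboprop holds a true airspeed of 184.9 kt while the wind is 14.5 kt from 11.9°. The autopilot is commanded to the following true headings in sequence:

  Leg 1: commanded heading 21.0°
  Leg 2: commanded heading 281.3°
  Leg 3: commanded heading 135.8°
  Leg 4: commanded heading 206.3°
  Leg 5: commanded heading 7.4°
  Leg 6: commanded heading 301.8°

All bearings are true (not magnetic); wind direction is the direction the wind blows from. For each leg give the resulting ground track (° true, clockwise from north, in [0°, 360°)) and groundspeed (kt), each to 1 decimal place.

Leg 1: track=21.8°, groundspeed=170.6 kt
Leg 2: track=276.8°, groundspeed=185.6 kt
Leg 3: track=139.4°, groundspeed=193.4 kt
Leg 4: track=205.3°, groundspeed=199.0 kt
Leg 5: track=7.0°, groundspeed=170.4 kt
Leg 6: track=297.5°, groundspeed=180.5 kt

Leg 1: heading 21.0°; drift +0.8° → track 21.8°, groundspeed 170.6 kt
Leg 2: heading 281.3°; drift -4.5° → track 276.8°, groundspeed 185.6 kt
Leg 3: heading 135.8°; drift +3.6° → track 139.4°, groundspeed 193.4 kt
Leg 4: heading 206.3°; drift -1.0° → track 205.3°, groundspeed 199.0 kt
Leg 5: heading 7.4°; drift -0.4° → track 7.0°, groundspeed 170.4 kt
Leg 6: heading 301.8°; drift -4.3° → track 297.5°, groundspeed 180.5 kt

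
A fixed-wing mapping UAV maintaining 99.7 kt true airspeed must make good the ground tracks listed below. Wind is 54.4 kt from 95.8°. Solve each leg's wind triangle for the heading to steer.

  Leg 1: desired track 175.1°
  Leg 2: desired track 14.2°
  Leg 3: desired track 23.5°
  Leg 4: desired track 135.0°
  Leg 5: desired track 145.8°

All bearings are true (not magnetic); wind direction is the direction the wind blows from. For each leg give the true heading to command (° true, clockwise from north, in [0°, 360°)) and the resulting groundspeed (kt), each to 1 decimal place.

Leg 1: heading=142.7°, groundspeed=74.1 kt
Leg 2: heading=46.9°, groundspeed=76.0 kt
Leg 3: heading=54.8°, groundspeed=68.6 kt
Leg 4: heading=114.8°, groundspeed=51.4 kt
Leg 5: heading=121.1°, groundspeed=55.6 kt

Leg 1: desired track 175.1°; wind correction -32.4° → command heading 142.7°, groundspeed 74.1 kt
Leg 2: desired track 14.2°; wind correction +32.7° → command heading 46.9°, groundspeed 76.0 kt
Leg 3: desired track 23.5°; wind correction +31.3° → command heading 54.8°, groundspeed 68.6 kt
Leg 4: desired track 135.0°; wind correction -20.2° → command heading 114.8°, groundspeed 51.4 kt
Leg 5: desired track 145.8°; wind correction -24.7° → command heading 121.1°, groundspeed 55.6 kt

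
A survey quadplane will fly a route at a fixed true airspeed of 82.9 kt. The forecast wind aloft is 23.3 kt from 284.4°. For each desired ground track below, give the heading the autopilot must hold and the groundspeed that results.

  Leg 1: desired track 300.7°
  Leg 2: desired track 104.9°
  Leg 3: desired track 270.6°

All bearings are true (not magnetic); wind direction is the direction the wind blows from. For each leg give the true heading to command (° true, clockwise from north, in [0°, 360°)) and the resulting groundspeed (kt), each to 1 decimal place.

Leg 1: desired track 300.7°; wind correction -4.5° → command heading 296.2°, groundspeed 60.3 kt
Leg 2: desired track 104.9°; wind correction +0.1° → command heading 105.0°, groundspeed 106.2 kt
Leg 3: desired track 270.6°; wind correction +3.8° → command heading 274.4°, groundspeed 60.1 kt

Leg 1: heading=296.2°, groundspeed=60.3 kt
Leg 2: heading=105.0°, groundspeed=106.2 kt
Leg 3: heading=274.4°, groundspeed=60.1 kt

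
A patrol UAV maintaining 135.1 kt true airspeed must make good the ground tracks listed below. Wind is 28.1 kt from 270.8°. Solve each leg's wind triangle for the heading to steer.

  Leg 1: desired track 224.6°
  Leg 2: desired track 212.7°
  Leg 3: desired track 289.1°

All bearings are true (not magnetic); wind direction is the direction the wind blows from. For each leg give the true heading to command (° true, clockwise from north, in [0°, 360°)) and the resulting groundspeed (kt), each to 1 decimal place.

Leg 1: desired track 224.6°; wind correction +8.6° → command heading 233.2°, groundspeed 114.1 kt
Leg 2: desired track 212.7°; wind correction +10.2° → command heading 222.9°, groundspeed 118.1 kt
Leg 3: desired track 289.1°; wind correction -3.7° → command heading 285.4°, groundspeed 108.1 kt

Leg 1: heading=233.2°, groundspeed=114.1 kt
Leg 2: heading=222.9°, groundspeed=118.1 kt
Leg 3: heading=285.4°, groundspeed=108.1 kt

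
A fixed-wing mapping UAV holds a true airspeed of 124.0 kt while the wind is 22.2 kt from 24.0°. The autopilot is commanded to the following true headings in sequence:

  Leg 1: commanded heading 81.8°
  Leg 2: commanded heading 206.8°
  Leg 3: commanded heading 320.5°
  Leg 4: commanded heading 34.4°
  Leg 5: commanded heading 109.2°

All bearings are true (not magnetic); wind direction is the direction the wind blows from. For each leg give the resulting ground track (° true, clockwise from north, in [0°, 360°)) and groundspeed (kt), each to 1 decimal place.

Leg 1: track=91.3°, groundspeed=113.7 kt
Leg 2: track=206.4°, groundspeed=146.2 kt
Leg 3: track=310.6°, groundspeed=115.8 kt
Leg 4: track=36.6°, groundspeed=102.2 kt
Leg 5: track=119.5°, groundspeed=124.1 kt

Leg 1: heading 81.8°; drift +9.5° → track 91.3°, groundspeed 113.7 kt
Leg 2: heading 206.8°; drift -0.4° → track 206.4°, groundspeed 146.2 kt
Leg 3: heading 320.5°; drift -9.9° → track 310.6°, groundspeed 115.8 kt
Leg 4: heading 34.4°; drift +2.2° → track 36.6°, groundspeed 102.2 kt
Leg 5: heading 109.2°; drift +10.3° → track 119.5°, groundspeed 124.1 kt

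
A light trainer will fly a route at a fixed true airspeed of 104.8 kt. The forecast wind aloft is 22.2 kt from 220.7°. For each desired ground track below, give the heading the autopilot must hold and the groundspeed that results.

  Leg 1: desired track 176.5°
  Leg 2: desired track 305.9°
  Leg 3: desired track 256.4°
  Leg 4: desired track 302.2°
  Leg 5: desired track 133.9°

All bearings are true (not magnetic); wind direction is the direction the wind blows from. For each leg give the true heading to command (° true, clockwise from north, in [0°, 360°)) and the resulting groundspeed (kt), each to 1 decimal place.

Leg 1: heading=185.0°, groundspeed=87.7 kt
Leg 2: heading=293.7°, groundspeed=100.6 kt
Leg 3: heading=249.3°, groundspeed=86.0 kt
Leg 4: heading=290.1°, groundspeed=99.2 kt
Leg 5: heading=146.1°, groundspeed=101.2 kt

Leg 1: desired track 176.5°; wind correction +8.5° → command heading 185.0°, groundspeed 87.7 kt
Leg 2: desired track 305.9°; wind correction -12.2° → command heading 293.7°, groundspeed 100.6 kt
Leg 3: desired track 256.4°; wind correction -7.1° → command heading 249.3°, groundspeed 86.0 kt
Leg 4: desired track 302.2°; wind correction -12.1° → command heading 290.1°, groundspeed 99.2 kt
Leg 5: desired track 133.9°; wind correction +12.2° → command heading 146.1°, groundspeed 101.2 kt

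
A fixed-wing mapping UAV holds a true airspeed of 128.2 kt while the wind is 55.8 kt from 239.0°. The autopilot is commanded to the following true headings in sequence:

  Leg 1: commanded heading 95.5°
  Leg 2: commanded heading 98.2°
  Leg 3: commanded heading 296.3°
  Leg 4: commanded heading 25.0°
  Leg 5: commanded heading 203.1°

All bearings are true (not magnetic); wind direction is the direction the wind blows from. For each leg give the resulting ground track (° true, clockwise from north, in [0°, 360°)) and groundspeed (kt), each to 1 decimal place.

Leg 1: heading 95.5°; drift -10.9° → track 84.6°, groundspeed 176.2 kt
Leg 2: heading 98.2°; drift -11.6° → track 86.6°, groundspeed 175.0 kt
Leg 3: heading 296.3°; drift +25.6° → track 321.9°, groundspeed 108.7 kt
Leg 4: heading 25.0°; drift +10.1° → track 35.1°, groundspeed 177.2 kt
Leg 5: heading 203.1°; drift -21.5° → track 181.6°, groundspeed 89.2 kt

Leg 1: track=84.6°, groundspeed=176.2 kt
Leg 2: track=86.6°, groundspeed=175.0 kt
Leg 3: track=321.9°, groundspeed=108.7 kt
Leg 4: track=35.1°, groundspeed=177.2 kt
Leg 5: track=181.6°, groundspeed=89.2 kt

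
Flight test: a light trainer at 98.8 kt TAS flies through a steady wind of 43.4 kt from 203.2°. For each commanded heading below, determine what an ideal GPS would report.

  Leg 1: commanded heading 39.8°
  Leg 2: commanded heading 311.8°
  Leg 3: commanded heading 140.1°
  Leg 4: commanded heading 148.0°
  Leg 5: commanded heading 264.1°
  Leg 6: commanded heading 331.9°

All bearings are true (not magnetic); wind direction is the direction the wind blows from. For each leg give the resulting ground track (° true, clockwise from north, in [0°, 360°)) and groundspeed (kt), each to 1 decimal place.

Leg 1: track=34.8°, groundspeed=140.9 kt
Leg 2: track=331.9°, groundspeed=119.9 kt
Leg 3: track=114.0°, groundspeed=88.1 kt
Leg 4: track=122.3°, groundspeed=82.2 kt
Leg 5: track=290.1°, groundspeed=86.5 kt
Leg 6: track=347.0°, groundspeed=130.4 kt

Leg 1: heading 39.8°; drift -5.0° → track 34.8°, groundspeed 140.9 kt
Leg 2: heading 311.8°; drift +20.1° → track 331.9°, groundspeed 119.9 kt
Leg 3: heading 140.1°; drift -26.1° → track 114.0°, groundspeed 88.1 kt
Leg 4: heading 148.0°; drift -25.7° → track 122.3°, groundspeed 82.2 kt
Leg 5: heading 264.1°; drift +26.0° → track 290.1°, groundspeed 86.5 kt
Leg 6: heading 331.9°; drift +15.1° → track 347.0°, groundspeed 130.4 kt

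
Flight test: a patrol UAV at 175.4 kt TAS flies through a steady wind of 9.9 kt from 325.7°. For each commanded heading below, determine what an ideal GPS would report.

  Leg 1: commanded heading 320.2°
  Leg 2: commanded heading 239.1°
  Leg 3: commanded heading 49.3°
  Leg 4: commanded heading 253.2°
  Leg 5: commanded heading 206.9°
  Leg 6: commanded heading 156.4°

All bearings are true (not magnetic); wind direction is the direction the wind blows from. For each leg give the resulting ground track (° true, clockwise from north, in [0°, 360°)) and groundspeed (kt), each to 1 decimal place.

Leg 1: track=319.9°, groundspeed=165.5 kt
Leg 2: track=235.9°, groundspeed=175.1 kt
Leg 3: track=52.5°, groundspeed=174.6 kt
Leg 4: track=250.1°, groundspeed=172.7 kt
Leg 5: track=204.1°, groundspeed=180.4 kt
Leg 6: track=155.8°, groundspeed=185.1 kt

Leg 1: heading 320.2°; drift -0.3° → track 319.9°, groundspeed 165.5 kt
Leg 2: heading 239.1°; drift -3.2° → track 235.9°, groundspeed 175.1 kt
Leg 3: heading 49.3°; drift +3.2° → track 52.5°, groundspeed 174.6 kt
Leg 4: heading 253.2°; drift -3.1° → track 250.1°, groundspeed 172.7 kt
Leg 5: heading 206.9°; drift -2.8° → track 204.1°, groundspeed 180.4 kt
Leg 6: heading 156.4°; drift -0.6° → track 155.8°, groundspeed 185.1 kt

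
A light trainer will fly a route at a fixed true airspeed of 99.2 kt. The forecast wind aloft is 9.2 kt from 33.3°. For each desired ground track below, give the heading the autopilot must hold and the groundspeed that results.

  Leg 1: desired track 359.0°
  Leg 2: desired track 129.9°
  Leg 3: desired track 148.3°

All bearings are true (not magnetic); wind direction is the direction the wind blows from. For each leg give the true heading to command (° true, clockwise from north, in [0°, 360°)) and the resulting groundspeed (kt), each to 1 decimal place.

Leg 1: desired track 359.0°; wind correction +3.0° → command heading 2.0°, groundspeed 91.5 kt
Leg 2: desired track 129.9°; wind correction -5.3° → command heading 124.6°, groundspeed 99.8 kt
Leg 3: desired track 148.3°; wind correction -4.8° → command heading 143.5°, groundspeed 102.7 kt

Leg 1: heading=2.0°, groundspeed=91.5 kt
Leg 2: heading=124.6°, groundspeed=99.8 kt
Leg 3: heading=143.5°, groundspeed=102.7 kt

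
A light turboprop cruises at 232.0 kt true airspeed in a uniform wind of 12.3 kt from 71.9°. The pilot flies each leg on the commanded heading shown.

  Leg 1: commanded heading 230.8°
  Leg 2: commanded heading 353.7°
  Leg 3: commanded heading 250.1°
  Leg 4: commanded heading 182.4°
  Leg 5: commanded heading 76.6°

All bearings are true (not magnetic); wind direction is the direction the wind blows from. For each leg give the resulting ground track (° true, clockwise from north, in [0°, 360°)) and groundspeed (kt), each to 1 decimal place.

Leg 1: heading 230.8°; drift +1.0° → track 231.8°, groundspeed 243.5 kt
Leg 2: heading 353.7°; drift -3.0° → track 350.7°, groundspeed 229.8 kt
Leg 3: heading 250.1°; drift +0.1° → track 250.2°, groundspeed 244.3 kt
Leg 4: heading 182.4°; drift +2.8° → track 185.2°, groundspeed 236.6 kt
Leg 5: heading 76.6°; drift +0.3° → track 76.9°, groundspeed 219.7 kt

Leg 1: track=231.8°, groundspeed=243.5 kt
Leg 2: track=350.7°, groundspeed=229.8 kt
Leg 3: track=250.2°, groundspeed=244.3 kt
Leg 4: track=185.2°, groundspeed=236.6 kt
Leg 5: track=76.9°, groundspeed=219.7 kt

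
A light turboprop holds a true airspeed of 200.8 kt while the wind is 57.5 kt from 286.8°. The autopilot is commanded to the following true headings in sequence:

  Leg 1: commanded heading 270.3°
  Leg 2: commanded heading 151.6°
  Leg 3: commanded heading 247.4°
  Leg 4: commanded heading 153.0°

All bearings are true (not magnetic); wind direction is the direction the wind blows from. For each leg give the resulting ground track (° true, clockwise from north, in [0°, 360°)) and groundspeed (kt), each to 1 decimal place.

Leg 1: heading 270.3°; drift -6.4° → track 263.9°, groundspeed 146.6 kt
Leg 2: heading 151.6°; drift -9.5° → track 142.1°, groundspeed 245.0 kt
Leg 3: heading 247.4°; drift -13.1° → track 234.3°, groundspeed 160.6 kt
Leg 4: heading 153.0°; drift -9.8° → track 143.2°, groundspeed 244.2 kt

Leg 1: track=263.9°, groundspeed=146.6 kt
Leg 2: track=142.1°, groundspeed=245.0 kt
Leg 3: track=234.3°, groundspeed=160.6 kt
Leg 4: track=143.2°, groundspeed=244.2 kt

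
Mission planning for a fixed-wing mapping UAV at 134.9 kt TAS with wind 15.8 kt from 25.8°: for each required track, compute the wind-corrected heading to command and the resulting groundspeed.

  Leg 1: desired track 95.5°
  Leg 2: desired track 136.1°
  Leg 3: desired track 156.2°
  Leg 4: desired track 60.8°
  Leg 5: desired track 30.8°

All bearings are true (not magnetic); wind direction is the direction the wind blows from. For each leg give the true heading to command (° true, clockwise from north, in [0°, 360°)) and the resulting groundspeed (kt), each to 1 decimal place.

Leg 1: desired track 95.5°; wind correction -6.3° → command heading 89.2°, groundspeed 128.6 kt
Leg 2: desired track 136.1°; wind correction -6.3° → command heading 129.8°, groundspeed 139.6 kt
Leg 3: desired track 156.2°; wind correction -5.1° → command heading 151.1°, groundspeed 144.6 kt
Leg 4: desired track 60.8°; wind correction -3.9° → command heading 56.9°, groundspeed 121.7 kt
Leg 5: desired track 30.8°; wind correction -0.6° → command heading 30.2°, groundspeed 119.2 kt

Leg 1: heading=89.2°, groundspeed=128.6 kt
Leg 2: heading=129.8°, groundspeed=139.6 kt
Leg 3: heading=151.1°, groundspeed=144.6 kt
Leg 4: heading=56.9°, groundspeed=121.7 kt
Leg 5: heading=30.2°, groundspeed=119.2 kt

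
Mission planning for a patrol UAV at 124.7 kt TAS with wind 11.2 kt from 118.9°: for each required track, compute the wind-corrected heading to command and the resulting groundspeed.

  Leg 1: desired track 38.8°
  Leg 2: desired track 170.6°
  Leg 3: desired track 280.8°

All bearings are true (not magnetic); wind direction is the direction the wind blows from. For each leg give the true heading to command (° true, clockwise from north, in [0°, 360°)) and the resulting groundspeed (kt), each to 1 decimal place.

Leg 1: heading=43.9°, groundspeed=122.3 kt
Leg 2: heading=166.6°, groundspeed=117.4 kt
Leg 3: heading=279.2°, groundspeed=135.3 kt

Leg 1: desired track 38.8°; wind correction +5.1° → command heading 43.9°, groundspeed 122.3 kt
Leg 2: desired track 170.6°; wind correction -4.0° → command heading 166.6°, groundspeed 117.4 kt
Leg 3: desired track 280.8°; wind correction -1.6° → command heading 279.2°, groundspeed 135.3 kt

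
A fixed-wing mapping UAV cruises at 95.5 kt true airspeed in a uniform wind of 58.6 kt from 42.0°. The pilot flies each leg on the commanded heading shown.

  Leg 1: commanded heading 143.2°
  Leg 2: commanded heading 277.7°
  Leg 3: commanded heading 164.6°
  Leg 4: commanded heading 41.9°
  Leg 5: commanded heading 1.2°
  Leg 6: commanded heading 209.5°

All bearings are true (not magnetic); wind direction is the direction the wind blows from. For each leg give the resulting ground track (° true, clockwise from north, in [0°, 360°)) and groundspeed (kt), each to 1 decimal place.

Leg 1: track=171.5°, groundspeed=121.4 kt
Leg 2: track=257.1°, groundspeed=137.3 kt
Leg 3: track=185.8°, groundspeed=136.3 kt
Leg 4: track=41.7°, groundspeed=36.9 kt
Leg 5: track=324.4°, groundspeed=63.9 kt
Leg 6: track=214.2°, groundspeed=153.2 kt

Leg 1: heading 143.2°; drift +28.3° → track 171.5°, groundspeed 121.4 kt
Leg 2: heading 277.7°; drift -20.6° → track 257.1°, groundspeed 137.3 kt
Leg 3: heading 164.6°; drift +21.2° → track 185.8°, groundspeed 136.3 kt
Leg 4: heading 41.9°; drift -0.2° → track 41.7°, groundspeed 36.9 kt
Leg 5: heading 1.2°; drift -36.8° → track 324.4°, groundspeed 63.9 kt
Leg 6: heading 209.5°; drift +4.7° → track 214.2°, groundspeed 153.2 kt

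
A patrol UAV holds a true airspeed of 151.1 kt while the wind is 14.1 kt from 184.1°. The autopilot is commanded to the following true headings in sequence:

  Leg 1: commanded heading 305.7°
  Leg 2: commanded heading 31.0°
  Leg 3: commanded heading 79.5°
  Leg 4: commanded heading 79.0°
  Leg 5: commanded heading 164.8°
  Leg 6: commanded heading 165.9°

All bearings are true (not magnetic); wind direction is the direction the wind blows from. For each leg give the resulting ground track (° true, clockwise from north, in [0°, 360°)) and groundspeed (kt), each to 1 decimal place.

Leg 1: heading 305.7°; drift +4.3° → track 310.0°, groundspeed 158.9 kt
Leg 2: heading 31.0°; drift -2.2° → track 28.8°, groundspeed 163.8 kt
Leg 3: heading 79.5°; drift -5.0° → track 74.5°, groundspeed 155.3 kt
Leg 4: heading 79.0°; drift -5.0° → track 74.0°, groundspeed 155.4 kt
Leg 5: heading 164.8°; drift -1.9° → track 162.9°, groundspeed 137.9 kt
Leg 6: heading 165.9°; drift -1.8° → track 164.1°, groundspeed 137.8 kt

Leg 1: track=310.0°, groundspeed=158.9 kt
Leg 2: track=28.8°, groundspeed=163.8 kt
Leg 3: track=74.5°, groundspeed=155.3 kt
Leg 4: track=74.0°, groundspeed=155.4 kt
Leg 5: track=162.9°, groundspeed=137.9 kt
Leg 6: track=164.1°, groundspeed=137.8 kt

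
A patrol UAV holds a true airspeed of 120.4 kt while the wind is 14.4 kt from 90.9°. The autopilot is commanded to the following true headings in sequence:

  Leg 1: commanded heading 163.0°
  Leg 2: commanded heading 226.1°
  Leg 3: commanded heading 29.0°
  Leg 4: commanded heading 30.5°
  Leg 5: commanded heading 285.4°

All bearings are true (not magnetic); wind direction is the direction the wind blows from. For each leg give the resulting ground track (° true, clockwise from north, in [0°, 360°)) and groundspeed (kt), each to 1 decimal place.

Leg 1: track=169.7°, groundspeed=116.8 kt
Leg 2: track=230.5°, groundspeed=131.0 kt
Leg 3: track=22.6°, groundspeed=114.3 kt
Leg 4: track=24.2°, groundspeed=114.0 kt
Leg 5: track=283.9°, groundspeed=134.4 kt

Leg 1: heading 163.0°; drift +6.7° → track 169.7°, groundspeed 116.8 kt
Leg 2: heading 226.1°; drift +4.4° → track 230.5°, groundspeed 131.0 kt
Leg 3: heading 29.0°; drift -6.4° → track 22.6°, groundspeed 114.3 kt
Leg 4: heading 30.5°; drift -6.3° → track 24.2°, groundspeed 114.0 kt
Leg 5: heading 285.4°; drift -1.5° → track 283.9°, groundspeed 134.4 kt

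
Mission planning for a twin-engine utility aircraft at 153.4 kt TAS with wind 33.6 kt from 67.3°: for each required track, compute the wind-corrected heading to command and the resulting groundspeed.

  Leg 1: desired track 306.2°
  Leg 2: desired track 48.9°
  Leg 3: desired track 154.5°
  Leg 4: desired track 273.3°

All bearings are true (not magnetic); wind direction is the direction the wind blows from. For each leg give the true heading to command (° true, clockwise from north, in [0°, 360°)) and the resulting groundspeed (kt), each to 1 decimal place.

Leg 1: desired track 306.2°; wind correction +10.8° → command heading 317.0°, groundspeed 168.0 kt
Leg 2: desired track 48.9°; wind correction +4.0° → command heading 52.9°, groundspeed 121.2 kt
Leg 3: desired track 154.5°; wind correction -12.6° → command heading 141.9°, groundspeed 148.0 kt
Leg 4: desired track 273.3°; wind correction +5.5° → command heading 278.8°, groundspeed 182.9 kt

Leg 1: heading=317.0°, groundspeed=168.0 kt
Leg 2: heading=52.9°, groundspeed=121.2 kt
Leg 3: heading=141.9°, groundspeed=148.0 kt
Leg 4: heading=278.8°, groundspeed=182.9 kt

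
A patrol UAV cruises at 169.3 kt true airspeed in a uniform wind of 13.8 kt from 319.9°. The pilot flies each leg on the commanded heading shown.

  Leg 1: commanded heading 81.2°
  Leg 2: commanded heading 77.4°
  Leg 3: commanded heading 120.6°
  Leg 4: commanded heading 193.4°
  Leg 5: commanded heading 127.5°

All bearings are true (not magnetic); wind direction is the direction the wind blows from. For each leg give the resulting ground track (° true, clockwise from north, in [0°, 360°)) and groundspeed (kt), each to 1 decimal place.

Leg 1: heading 81.2°; drift +3.8° → track 85.0°, groundspeed 176.9 kt
Leg 2: heading 77.4°; drift +4.0° → track 81.4°, groundspeed 176.1 kt
Leg 3: heading 120.6°; drift +1.4° → track 122.0°, groundspeed 182.4 kt
Leg 4: heading 193.4°; drift -3.6° → track 189.8°, groundspeed 177.9 kt
Leg 5: heading 127.5°; drift +0.9° → track 128.4°, groundspeed 182.8 kt

Leg 1: track=85.0°, groundspeed=176.9 kt
Leg 2: track=81.4°, groundspeed=176.1 kt
Leg 3: track=122.0°, groundspeed=182.4 kt
Leg 4: track=189.8°, groundspeed=177.9 kt
Leg 5: track=128.4°, groundspeed=182.8 kt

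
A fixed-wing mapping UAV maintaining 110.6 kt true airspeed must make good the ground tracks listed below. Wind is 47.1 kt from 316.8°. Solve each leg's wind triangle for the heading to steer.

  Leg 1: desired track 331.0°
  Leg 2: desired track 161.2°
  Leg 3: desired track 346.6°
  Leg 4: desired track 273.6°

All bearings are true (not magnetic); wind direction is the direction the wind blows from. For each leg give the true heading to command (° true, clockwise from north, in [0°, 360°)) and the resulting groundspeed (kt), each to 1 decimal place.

Leg 1: desired track 331.0°; wind correction -6.0° → command heading 325.0°, groundspeed 64.3 kt
Leg 2: desired track 161.2°; wind correction +10.1° → command heading 171.3°, groundspeed 151.8 kt
Leg 3: desired track 346.6°; wind correction -12.2° → command heading 334.4°, groundspeed 67.2 kt
Leg 4: desired track 273.6°; wind correction +16.9° → command heading 290.5°, groundspeed 71.5 kt

Leg 1: heading=325.0°, groundspeed=64.3 kt
Leg 2: heading=171.3°, groundspeed=151.8 kt
Leg 3: heading=334.4°, groundspeed=67.2 kt
Leg 4: heading=290.5°, groundspeed=71.5 kt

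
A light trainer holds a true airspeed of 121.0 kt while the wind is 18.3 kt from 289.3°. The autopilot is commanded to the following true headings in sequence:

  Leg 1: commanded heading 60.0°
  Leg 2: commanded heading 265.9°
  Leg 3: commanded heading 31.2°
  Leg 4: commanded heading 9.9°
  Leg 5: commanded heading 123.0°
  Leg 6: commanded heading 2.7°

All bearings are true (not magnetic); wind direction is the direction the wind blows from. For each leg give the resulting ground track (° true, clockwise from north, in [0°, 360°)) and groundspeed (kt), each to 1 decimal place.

Leg 1: heading 60.0°; drift +6.0° → track 66.0°, groundspeed 133.7 kt
Leg 2: heading 265.9°; drift -4.0° → track 261.9°, groundspeed 104.5 kt
Leg 3: heading 31.2°; drift +8.2° → track 39.4°, groundspeed 126.1 kt
Leg 4: heading 9.9°; drift +8.7° → track 18.6°, groundspeed 119.4 kt
Leg 5: heading 123.0°; drift -1.8° → track 121.2°, groundspeed 138.8 kt
Leg 6: heading 2.7°; drift +8.6° → track 11.3°, groundspeed 117.1 kt

Leg 1: track=66.0°, groundspeed=133.7 kt
Leg 2: track=261.9°, groundspeed=104.5 kt
Leg 3: track=39.4°, groundspeed=126.1 kt
Leg 4: track=18.6°, groundspeed=119.4 kt
Leg 5: track=121.2°, groundspeed=138.8 kt
Leg 6: track=11.3°, groundspeed=117.1 kt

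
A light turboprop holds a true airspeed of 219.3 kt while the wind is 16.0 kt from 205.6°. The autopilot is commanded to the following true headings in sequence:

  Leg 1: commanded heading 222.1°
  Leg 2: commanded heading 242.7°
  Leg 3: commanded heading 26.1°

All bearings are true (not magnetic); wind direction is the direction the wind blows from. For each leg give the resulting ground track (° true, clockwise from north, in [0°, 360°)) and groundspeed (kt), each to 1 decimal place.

Leg 1: track=223.4°, groundspeed=204.0 kt
Leg 2: track=245.4°, groundspeed=206.8 kt
Leg 3: track=26.1°, groundspeed=235.3 kt

Leg 1: heading 222.1°; drift +1.3° → track 223.4°, groundspeed 204.0 kt
Leg 2: heading 242.7°; drift +2.7° → track 245.4°, groundspeed 206.8 kt
Leg 3: heading 26.1°; drift +0.0° → track 26.1°, groundspeed 235.3 kt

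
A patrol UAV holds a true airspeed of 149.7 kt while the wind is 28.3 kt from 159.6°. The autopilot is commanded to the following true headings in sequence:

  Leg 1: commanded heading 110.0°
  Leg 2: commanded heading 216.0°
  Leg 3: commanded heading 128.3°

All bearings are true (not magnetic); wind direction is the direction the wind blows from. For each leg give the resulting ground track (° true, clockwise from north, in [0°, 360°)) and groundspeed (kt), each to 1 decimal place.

Leg 1: heading 110.0°; drift -9.3° → track 100.7°, groundspeed 133.1 kt
Leg 2: heading 216.0°; drift +10.0° → track 226.0°, groundspeed 136.1 kt
Leg 3: heading 128.3°; drift -6.7° → track 121.6°, groundspeed 126.4 kt

Leg 1: track=100.7°, groundspeed=133.1 kt
Leg 2: track=226.0°, groundspeed=136.1 kt
Leg 3: track=121.6°, groundspeed=126.4 kt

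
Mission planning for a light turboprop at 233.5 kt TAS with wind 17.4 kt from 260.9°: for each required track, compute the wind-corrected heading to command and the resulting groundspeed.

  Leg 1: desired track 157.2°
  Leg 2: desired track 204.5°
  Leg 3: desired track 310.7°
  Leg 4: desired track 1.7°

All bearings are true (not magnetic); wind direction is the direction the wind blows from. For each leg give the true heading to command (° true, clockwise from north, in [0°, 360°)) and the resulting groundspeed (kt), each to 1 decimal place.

Leg 1: heading=161.4°, groundspeed=237.0 kt
Leg 2: heading=208.1°, groundspeed=223.4 kt
Leg 3: heading=307.4°, groundspeed=221.9 kt
Leg 4: heading=357.5°, groundspeed=236.1 kt

Leg 1: desired track 157.2°; wind correction +4.2° → command heading 161.4°, groundspeed 237.0 kt
Leg 2: desired track 204.5°; wind correction +3.6° → command heading 208.1°, groundspeed 223.4 kt
Leg 3: desired track 310.7°; wind correction -3.3° → command heading 307.4°, groundspeed 221.9 kt
Leg 4: desired track 1.7°; wind correction -4.2° → command heading 357.5°, groundspeed 236.1 kt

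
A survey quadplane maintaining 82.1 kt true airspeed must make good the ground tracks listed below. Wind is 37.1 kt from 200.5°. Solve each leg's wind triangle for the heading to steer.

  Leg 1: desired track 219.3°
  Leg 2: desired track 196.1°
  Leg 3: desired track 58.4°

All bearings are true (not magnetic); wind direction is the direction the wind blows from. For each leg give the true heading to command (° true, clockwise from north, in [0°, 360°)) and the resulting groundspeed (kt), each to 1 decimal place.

Leg 1: heading=210.9°, groundspeed=46.1 kt
Leg 2: heading=198.1°, groundspeed=45.1 kt
Leg 3: heading=74.5°, groundspeed=108.1 kt

Leg 1: desired track 219.3°; wind correction -8.4° → command heading 210.9°, groundspeed 46.1 kt
Leg 2: desired track 196.1°; wind correction +2.0° → command heading 198.1°, groundspeed 45.1 kt
Leg 3: desired track 58.4°; wind correction +16.1° → command heading 74.5°, groundspeed 108.1 kt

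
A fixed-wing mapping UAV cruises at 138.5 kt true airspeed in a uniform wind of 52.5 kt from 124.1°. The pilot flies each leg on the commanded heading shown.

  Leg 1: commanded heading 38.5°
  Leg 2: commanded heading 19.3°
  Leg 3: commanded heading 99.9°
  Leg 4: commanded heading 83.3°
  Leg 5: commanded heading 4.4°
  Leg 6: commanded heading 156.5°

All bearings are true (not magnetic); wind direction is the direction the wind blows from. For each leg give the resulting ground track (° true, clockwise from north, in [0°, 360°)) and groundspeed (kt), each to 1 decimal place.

Leg 1: heading 38.5°; drift -21.3° → track 17.2°, groundspeed 144.3 kt
Leg 2: heading 19.3°; drift -18.5° → track 0.8°, groundspeed 160.2 kt
Leg 3: heading 99.9°; drift -13.4° → track 86.5°, groundspeed 93.1 kt
Leg 4: heading 83.3°; drift -19.2° → track 64.1°, groundspeed 104.5 kt
Leg 5: heading 4.4°; drift -15.5° → track 348.9°, groundspeed 170.7 kt
Leg 6: heading 156.5°; drift +16.6° → track 173.1°, groundspeed 98.3 kt

Leg 1: track=17.2°, groundspeed=144.3 kt
Leg 2: track=0.8°, groundspeed=160.2 kt
Leg 3: track=86.5°, groundspeed=93.1 kt
Leg 4: track=64.1°, groundspeed=104.5 kt
Leg 5: track=348.9°, groundspeed=170.7 kt
Leg 6: track=173.1°, groundspeed=98.3 kt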